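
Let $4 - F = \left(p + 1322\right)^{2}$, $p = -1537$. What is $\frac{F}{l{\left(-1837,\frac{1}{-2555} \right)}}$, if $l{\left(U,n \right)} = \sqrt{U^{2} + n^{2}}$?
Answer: $- \frac{118094655 \sqrt{22029270796226}}{22029270796226} \approx -25.161$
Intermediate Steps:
$F = -46221$ ($F = 4 - \left(-1537 + 1322\right)^{2} = 4 - \left(-215\right)^{2} = 4 - 46225 = -46221$)
$\frac{F}{l{\left(-1837,\frac{1}{-2555} \right)}} = - \frac{46221}{\sqrt{\left(-1837\right)^{2} + \left(\frac{1}{-2555}\right)^{2}}} = - \frac{46221}{\sqrt{3374569 + \left(- \frac{1}{2555}\right)^{2}}} = - \frac{46221}{\sqrt{3374569 + \frac{1}{6528025}}} = - \frac{46221}{\sqrt{\frac{22029270796226}{6528025}}} = - \frac{46221}{\frac{1}{2555} \sqrt{22029270796226}} = - 46221 \frac{2555 \sqrt{22029270796226}}{22029270796226} = - \frac{118094655 \sqrt{22029270796226}}{22029270796226}$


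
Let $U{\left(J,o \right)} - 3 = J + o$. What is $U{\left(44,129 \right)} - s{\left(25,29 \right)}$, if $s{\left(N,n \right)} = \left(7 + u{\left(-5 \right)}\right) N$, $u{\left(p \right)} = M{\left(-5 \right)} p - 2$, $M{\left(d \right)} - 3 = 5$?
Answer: $1051$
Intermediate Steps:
$M{\left(d \right)} = 8$ ($M{\left(d \right)} = 3 + 5 = 8$)
$U{\left(J,o \right)} = 3 + J + o$ ($U{\left(J,o \right)} = 3 + \left(J + o\right) = 3 + J + o$)
$u{\left(p \right)} = -2 + 8 p$ ($u{\left(p \right)} = 8 p - 2 = -2 + 8 p$)
$s{\left(N,n \right)} = - 35 N$ ($s{\left(N,n \right)} = \left(7 + \left(-2 + 8 \left(-5\right)\right)\right) N = \left(7 - 42\right) N = - 35 N$)
$U{\left(44,129 \right)} - s{\left(25,29 \right)} = \left(3 + 44 + 129\right) - \left(-35\right) 25 = 176 - -875 = 176 + 875 = 1051$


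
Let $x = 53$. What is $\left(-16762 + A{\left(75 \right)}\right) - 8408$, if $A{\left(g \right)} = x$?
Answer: $-25117$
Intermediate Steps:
$A{\left(g \right)} = 53$
$\left(-16762 + A{\left(75 \right)}\right) - 8408 = \left(-16762 + 53\right) - 8408 = -16709 - 8408 = -25117$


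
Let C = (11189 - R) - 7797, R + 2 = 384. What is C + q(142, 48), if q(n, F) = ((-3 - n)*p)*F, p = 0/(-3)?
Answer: 3010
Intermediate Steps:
R = 382 (R = -2 + 384 = 382)
p = 0 (p = 0*(-⅓) = 0)
q(n, F) = 0 (q(n, F) = ((-3 - n)*0)*F = 0*F = 0)
C = 3010 (C = (11189 - 1*382) - 7797 = (11189 - 382) - 7797 = 10807 - 7797 = 3010)
C + q(142, 48) = 3010 + 0 = 3010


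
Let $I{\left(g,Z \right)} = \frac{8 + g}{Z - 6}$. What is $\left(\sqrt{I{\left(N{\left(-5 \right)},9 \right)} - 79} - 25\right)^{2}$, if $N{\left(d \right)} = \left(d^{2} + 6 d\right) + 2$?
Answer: $\frac{1643}{3} - \frac{100 i \sqrt{174}}{3} \approx 547.67 - 439.7 i$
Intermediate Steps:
$N{\left(d \right)} = 2 + d^{2} + 6 d$
$I{\left(g,Z \right)} = \frac{8 + g}{-6 + Z}$
$\left(\sqrt{I{\left(N{\left(-5 \right)},9 \right)} - 79} - 25\right)^{2} = \left(\sqrt{\frac{8 + \left(2 + \left(-5\right)^{2} + 6 \left(-5\right)\right)}{-6 + 9} - 79} - 25\right)^{2} = \left(\sqrt{\frac{8 + \left(2 + 25 - 30\right)}{3} - 79} - 25\right)^{2} = \left(\sqrt{\frac{8 - 3}{3} - 79} - 25\right)^{2} = \left(\sqrt{\frac{1}{3} \cdot 5 - 79} - 25\right)^{2} = \left(\sqrt{\frac{5}{3} - 79} - 25\right)^{2} = \left(\sqrt{- \frac{232}{3}} - 25\right)^{2} = \left(\frac{2 i \sqrt{174}}{3} - 25\right)^{2} = \left(-25 + \frac{2 i \sqrt{174}}{3}\right)^{2}$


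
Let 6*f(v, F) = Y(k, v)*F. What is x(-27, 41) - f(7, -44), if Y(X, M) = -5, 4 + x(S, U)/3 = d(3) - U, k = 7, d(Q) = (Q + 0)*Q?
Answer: -434/3 ≈ -144.67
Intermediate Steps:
d(Q) = Q**2 (d(Q) = Q*Q = Q**2)
x(S, U) = 15 - 3*U (x(S, U) = -12 + 3*(3**2 - U) = -12 + 3*(9 - U) = -12 + (27 - 3*U) = 15 - 3*U)
f(v, F) = -5*F/6 (f(v, F) = (-5*F)/6 = -5*F/6)
x(-27, 41) - f(7, -44) = (15 - 3*41) - (-5)*(-44)/6 = (15 - 123) - 1*110/3 = -108 - 110/3 = -434/3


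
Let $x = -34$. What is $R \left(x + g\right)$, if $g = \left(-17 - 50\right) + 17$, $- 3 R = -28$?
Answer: $-784$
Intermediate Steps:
$R = \frac{28}{3}$ ($R = \left(- \frac{1}{3}\right) \left(-28\right) = \frac{28}{3} \approx 9.3333$)
$g = -50$ ($g = -67 + 17 = -50$)
$R \left(x + g\right) = \frac{28 \left(-34 - 50\right)}{3} = \frac{28}{3} \left(-84\right) = -784$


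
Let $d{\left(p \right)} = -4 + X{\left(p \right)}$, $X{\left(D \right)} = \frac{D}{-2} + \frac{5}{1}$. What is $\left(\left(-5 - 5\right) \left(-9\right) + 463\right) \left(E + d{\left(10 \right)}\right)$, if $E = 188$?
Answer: $101752$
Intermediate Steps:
$X{\left(D \right)} = 5 - \frac{D}{2}$ ($X{\left(D \right)} = D \left(- \frac{1}{2}\right) + 5 \cdot 1 = - \frac{D}{2} + 5 = 5 - \frac{D}{2}$)
$d{\left(p \right)} = 1 - \frac{p}{2}$ ($d{\left(p \right)} = -4 - \left(-5 + \frac{p}{2}\right) = 1 - \frac{p}{2}$)
$\left(\left(-5 - 5\right) \left(-9\right) + 463\right) \left(E + d{\left(10 \right)}\right) = \left(\left(-5 - 5\right) \left(-9\right) + 463\right) \left(188 + \left(1 - 5\right)\right) = \left(\left(-10\right) \left(-9\right) + 463\right) \left(188 + \left(1 - 5\right)\right) = \left(90 + 463\right) \left(188 - 4\right) = 553 \cdot 184 = 101752$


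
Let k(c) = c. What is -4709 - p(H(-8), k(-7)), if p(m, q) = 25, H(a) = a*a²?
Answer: -4734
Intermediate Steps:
H(a) = a³
-4709 - p(H(-8), k(-7)) = -4709 - 1*25 = -4709 - 25 = -4734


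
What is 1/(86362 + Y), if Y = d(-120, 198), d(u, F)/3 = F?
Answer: 1/86956 ≈ 1.1500e-5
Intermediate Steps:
d(u, F) = 3*F
Y = 594 (Y = 3*198 = 594)
1/(86362 + Y) = 1/(86362 + 594) = 1/86956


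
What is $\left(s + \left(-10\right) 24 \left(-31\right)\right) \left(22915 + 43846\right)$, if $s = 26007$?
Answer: $2232955167$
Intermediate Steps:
$\left(s + \left(-10\right) 24 \left(-31\right)\right) \left(22915 + 43846\right) = \left(26007 + \left(-10\right) 24 \left(-31\right)\right) \left(22915 + 43846\right) = \left(26007 - -7440\right) 66761 = \left(26007 + 7440\right) 66761 = 33447 \cdot 66761 = 2232955167$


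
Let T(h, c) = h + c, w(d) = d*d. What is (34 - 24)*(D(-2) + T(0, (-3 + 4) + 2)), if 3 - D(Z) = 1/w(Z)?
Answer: 115/2 ≈ 57.500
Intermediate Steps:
w(d) = d**2
T(h, c) = c + h
D(Z) = 3 - 1/Z**2 (D(Z) = 3 - 1/(Z**2) = 3 - 1/Z**2)
(34 - 24)*(D(-2) + T(0, (-3 + 4) + 2)) = (34 - 24)*((3 - 1/(-2)**2) + (((-3 + 4) + 2) + 0)) = 10*((3 - 1*1/4) + ((1 + 2) + 0)) = 10*((3 - 1/4) + (3 + 0)) = 10*(11/4 + 3) = 10*(23/4) = 115/2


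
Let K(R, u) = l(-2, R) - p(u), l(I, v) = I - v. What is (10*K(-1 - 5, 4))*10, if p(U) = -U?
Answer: 800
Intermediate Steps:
K(R, u) = -2 + u - R (K(R, u) = (-2 - R) - (-1)*u = (-2 - R) + u = -2 + u - R)
(10*K(-1 - 5, 4))*10 = (10*(-2 + 4 - (-1 - 5)))*10 = (10*(-2 + 4 - 1*(-6)))*10 = (10*(-2 + 4 + 6))*10 = (10*8)*10 = 80*10 = 800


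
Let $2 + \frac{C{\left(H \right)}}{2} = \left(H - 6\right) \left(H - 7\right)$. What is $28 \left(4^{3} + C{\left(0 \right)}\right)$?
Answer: $4032$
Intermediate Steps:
$C{\left(H \right)} = -4 + 2 \left(-7 + H\right) \left(-6 + H\right)$ ($C{\left(H \right)} = -4 + 2 \left(H - 6\right) \left(H - 7\right) = -4 + 2 \left(-6 + H\right) \left(-7 + H\right) = -4 + 2 \left(-7 + H\right) \left(-6 + H\right)$)
$28 \left(4^{3} + C{\left(0 \right)}\right) = 28 \left(4^{3} + \left(80 - 0 + 2 \cdot 0^{2}\right)\right) = 28 \left(64 + \left(80 + 0 + 2 \cdot 0\right)\right) = 28 \left(64 + \left(80 + 0 + 0\right)\right) = 28 \left(64 + 80\right) = 28 \cdot 144 = 4032$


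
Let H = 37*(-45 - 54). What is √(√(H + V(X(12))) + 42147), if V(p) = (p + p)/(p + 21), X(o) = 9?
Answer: √(1053675 + 10*I*√22890)/5 ≈ 205.3 + 0.14739*I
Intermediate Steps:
H = -3663 (H = 37*(-99) = -3663)
V(p) = 2*p/(21 + p) (V(p) = (2*p)/(21 + p) = 2*p/(21 + p))
√(√(H + V(X(12))) + 42147) = √(√(-3663 + 2*9/(21 + 9)) + 42147) = √(√(-3663 + 2*9/30) + 42147) = √(√(-3663 + 2*9*(1/30)) + 42147) = √(√(-3663 + ⅗) + 42147) = √(√(-18312/5) + 42147) = √(2*I*√22890/5 + 42147) = √(42147 + 2*I*√22890/5)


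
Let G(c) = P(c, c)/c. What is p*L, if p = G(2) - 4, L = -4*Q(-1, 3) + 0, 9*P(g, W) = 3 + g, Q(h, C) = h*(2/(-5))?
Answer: 268/45 ≈ 5.9556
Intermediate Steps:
Q(h, C) = -2*h/5 (Q(h, C) = h*(2*(-⅕)) = h*(-⅖) = -2*h/5)
P(g, W) = ⅓ + g/9 (P(g, W) = (3 + g)/9 = ⅓ + g/9)
G(c) = (⅓ + c/9)/c
L = -8/5 (L = -(-8)*(-1)/5 + 0 = -4*⅖ + 0 = -8/5 + 0 = -8/5 ≈ -1.6000)
p = -67/18 (p = (⅑)*(3 + 2)/2 - 4 = (⅑)*(½)*5 - 4 = 5/18 - 4 = -67/18 ≈ -3.7222)
p*L = -67/18*(-8/5) = 268/45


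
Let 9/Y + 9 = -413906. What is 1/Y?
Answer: -413915/9 ≈ -45991.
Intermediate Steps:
Y = -9/413915 (Y = 9/(-9 - 413906) = 9/(-413915) = 9*(-1/413915) = -9/413915 ≈ -2.1744e-5)
1/Y = 1/(-9/413915) = -413915/9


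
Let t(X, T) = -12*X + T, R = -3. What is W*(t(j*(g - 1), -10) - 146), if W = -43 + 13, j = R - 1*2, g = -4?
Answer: 13680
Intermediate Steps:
j = -5 (j = -3 - 1*2 = -3 - 2 = -5)
t(X, T) = T - 12*X
W = -30
W*(t(j*(g - 1), -10) - 146) = -30*((-10 - (-60)*(-4 - 1)) - 146) = -30*((-10 - (-60)*(-5)) - 146) = -30*((-10 - 12*25) - 146) = -30*((-10 - 300) - 146) = -30*(-310 - 146) = -30*(-456) = 13680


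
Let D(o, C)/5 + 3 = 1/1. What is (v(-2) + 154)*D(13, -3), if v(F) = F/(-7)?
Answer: -10800/7 ≈ -1542.9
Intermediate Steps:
v(F) = -F/7 (v(F) = F*(-1/7) = -F/7)
D(o, C) = -10 (D(o, C) = -15 + 5/1 = -15 + 5*1 = -15 + 5 = -10)
(v(-2) + 154)*D(13, -3) = (-1/7*(-2) + 154)*(-10) = (2/7 + 154)*(-10) = (1080/7)*(-10) = -10800/7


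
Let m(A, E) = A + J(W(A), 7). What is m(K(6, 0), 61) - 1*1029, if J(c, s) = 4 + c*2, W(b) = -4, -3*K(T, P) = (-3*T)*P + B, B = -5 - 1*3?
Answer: -3091/3 ≈ -1030.3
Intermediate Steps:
B = -8 (B = -5 - 3 = -8)
K(T, P) = 8/3 + P*T (K(T, P) = -((-3*T)*P - 8)/3 = -(-3*P*T - 8)/3 = -(-8 - 3*P*T)/3 = 8/3 + P*T)
J(c, s) = 4 + 2*c
m(A, E) = -4 + A (m(A, E) = A + (4 + 2*(-4)) = A + (4 - 8) = A - 4 = -4 + A)
m(K(6, 0), 61) - 1*1029 = (-4 + (8/3 + 0*6)) - 1*1029 = (-4 + (8/3 + 0)) - 1029 = (-4 + 8/3) - 1029 = -4/3 - 1029 = -3091/3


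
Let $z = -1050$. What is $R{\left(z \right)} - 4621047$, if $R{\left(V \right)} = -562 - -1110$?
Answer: $-4620499$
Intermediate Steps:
$R{\left(V \right)} = 548$ ($R{\left(V \right)} = -562 + 1110 = 548$)
$R{\left(z \right)} - 4621047 = 548 - 4621047 = -4620499$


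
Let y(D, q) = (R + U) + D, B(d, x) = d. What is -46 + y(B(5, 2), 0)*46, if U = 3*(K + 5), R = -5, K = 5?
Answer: 1334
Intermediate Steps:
U = 30 (U = 3*(5 + 5) = 3*10 = 30)
y(D, q) = 25 + D (y(D, q) = (-5 + 30) + D = 25 + D)
-46 + y(B(5, 2), 0)*46 = -46 + (25 + 5)*46 = -46 + 30*46 = -46 + 1380 = 1334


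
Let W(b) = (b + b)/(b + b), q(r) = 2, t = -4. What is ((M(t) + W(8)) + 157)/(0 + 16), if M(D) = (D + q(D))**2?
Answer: 81/8 ≈ 10.125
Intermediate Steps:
W(b) = 1 (W(b) = (2*b)/((2*b)) = (2*b)*(1/(2*b)) = 1)
M(D) = (2 + D)**2 (M(D) = (D + 2)**2 = (2 + D)**2)
((M(t) + W(8)) + 157)/(0 + 16) = (((2 - 4)**2 + 1) + 157)/(0 + 16) = (((-2)**2 + 1) + 157)/16 = ((4 + 1) + 157)*(1/16) = (5 + 157)*(1/16) = 162*(1/16) = 81/8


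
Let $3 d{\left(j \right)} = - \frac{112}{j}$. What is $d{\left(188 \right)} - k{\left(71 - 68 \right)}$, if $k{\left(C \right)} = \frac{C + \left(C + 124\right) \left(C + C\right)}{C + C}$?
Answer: $- \frac{36011}{282} \approx -127.7$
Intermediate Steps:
$d{\left(j \right)} = - \frac{112}{3 j}$ ($d{\left(j \right)} = \frac{\left(-112\right) \frac{1}{j}}{3} = - \frac{112}{3 j}$)
$k{\left(C \right)} = \frac{C + 2 C \left(124 + C\right)}{2 C}$ ($k{\left(C \right)} = \frac{C + \left(124 + C\right) 2 C}{2 C} = \left(C + 2 C \left(124 + C\right)\right) \frac{1}{2 C} = \frac{C + 2 C \left(124 + C\right)}{2 C}$)
$d{\left(188 \right)} - k{\left(71 - 68 \right)} = - \frac{112}{3 \cdot 188} - \left(\frac{249}{2} + \left(71 - 68\right)\right) = \left(- \frac{112}{3}\right) \frac{1}{188} - \left(\frac{249}{2} + \left(71 - 68\right)\right) = - \frac{28}{141} - \left(\frac{249}{2} + 3\right) = - \frac{28}{141} - \frac{255}{2} = - \frac{36011}{282}$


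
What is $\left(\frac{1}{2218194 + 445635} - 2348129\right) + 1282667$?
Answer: $- \frac{2838208573997}{2663829} \approx -1.0655 \cdot 10^{6}$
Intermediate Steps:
$\left(\frac{1}{2218194 + 445635} - 2348129\right) + 1282667 = \left(\frac{1}{2663829} - 2348129\right) + 1282667 = - \frac{6255014125940}{2663829} + 1282667 = - \frac{2838208573997}{2663829}$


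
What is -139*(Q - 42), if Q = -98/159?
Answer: 941864/159 ≈ 5923.7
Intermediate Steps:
Q = -98/159 (Q = -98*1/159 = -98/159 ≈ -0.61635)
-139*(Q - 42) = -139*(-98/159 - 42) = -139*(-6776/159) = 941864/159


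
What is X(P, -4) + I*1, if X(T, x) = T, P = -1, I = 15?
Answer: 14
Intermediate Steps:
X(P, -4) + I*1 = -1 + 15*1 = -1 + 15 = 14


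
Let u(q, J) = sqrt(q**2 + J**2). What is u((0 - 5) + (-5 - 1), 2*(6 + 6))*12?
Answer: 12*sqrt(697) ≈ 316.81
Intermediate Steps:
u(q, J) = sqrt(J**2 + q**2)
u((0 - 5) + (-5 - 1), 2*(6 + 6))*12 = sqrt((2*(6 + 6))**2 + ((0 - 5) + (-5 - 1))**2)*12 = sqrt((2*12)**2 + (-5 - 6)**2)*12 = sqrt(24**2 + (-11)**2)*12 = sqrt(576 + 121)*12 = sqrt(697)*12 = 12*sqrt(697)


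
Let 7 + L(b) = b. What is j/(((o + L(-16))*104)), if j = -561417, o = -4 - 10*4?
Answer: 561417/6968 ≈ 80.571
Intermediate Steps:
o = -44 (o = -4 - 40 = -44)
L(b) = -7 + b
j/(((o + L(-16))*104)) = -561417*1/(104*(-44 + (-7 - 16))) = -561417*1/(104*(-44 - 23)) = -561417/((-67*104)) = -561417/(-6968) = -561417*(-1/6968) = 561417/6968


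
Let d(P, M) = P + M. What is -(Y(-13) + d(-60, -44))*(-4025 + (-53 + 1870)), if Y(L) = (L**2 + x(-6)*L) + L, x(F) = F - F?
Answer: 114816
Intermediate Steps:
x(F) = 0
d(P, M) = M + P
Y(L) = L + L**2 (Y(L) = (L**2 + 0*L) + L = (L**2 + 0) + L = L**2 + L = L + L**2)
-(Y(-13) + d(-60, -44))*(-4025 + (-53 + 1870)) = -(-13*(1 - 13) + (-44 - 60))*(-4025 + (-53 + 1870)) = -(-13*(-12) - 104)*(-4025 + 1817) = -(156 - 104)*(-2208) = -52*(-2208) = -1*(-114816) = 114816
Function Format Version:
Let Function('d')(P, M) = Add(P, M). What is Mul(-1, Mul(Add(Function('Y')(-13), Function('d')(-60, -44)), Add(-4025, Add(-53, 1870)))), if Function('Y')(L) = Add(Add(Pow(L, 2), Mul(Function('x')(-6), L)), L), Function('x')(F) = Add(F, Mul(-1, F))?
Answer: 114816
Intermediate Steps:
Function('x')(F) = 0
Function('d')(P, M) = Add(M, P)
Function('Y')(L) = Add(L, Pow(L, 2)) (Function('Y')(L) = Add(Add(Pow(L, 2), Mul(0, L)), L) = Add(Add(Pow(L, 2), 0), L) = Add(Pow(L, 2), L) = Add(L, Pow(L, 2)))
Mul(-1, Mul(Add(Function('Y')(-13), Function('d')(-60, -44)), Add(-4025, Add(-53, 1870)))) = Mul(-1, Mul(Add(Mul(-13, Add(1, -13)), Add(-44, -60)), Add(-4025, Add(-53, 1870)))) = Mul(-1, Mul(Add(Mul(-13, -12), -104), Add(-4025, 1817))) = Mul(-1, Mul(Add(156, -104), -2208)) = Mul(-1, Mul(52, -2208)) = Mul(-1, -114816) = 114816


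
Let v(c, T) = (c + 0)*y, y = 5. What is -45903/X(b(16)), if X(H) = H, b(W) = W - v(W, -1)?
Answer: 45903/64 ≈ 717.23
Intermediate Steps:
v(c, T) = 5*c (v(c, T) = (c + 0)*5 = c*5 = 5*c)
b(W) = -4*W (b(W) = W - 5*W = -4*W)
-45903/X(b(16)) = -45903/((-4*16)) = -45903/(-64) = -45903*(-1/64) = 45903/64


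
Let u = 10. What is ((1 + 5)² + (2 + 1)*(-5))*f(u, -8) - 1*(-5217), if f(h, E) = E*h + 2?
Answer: 3579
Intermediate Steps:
f(h, E) = 2 + E*h
((1 + 5)² + (2 + 1)*(-5))*f(u, -8) - 1*(-5217) = ((1 + 5)² + (2 + 1)*(-5))*(2 - 8*10) - 1*(-5217) = (6² + 3*(-5))*(2 - 80) + 5217 = (36 - 15)*(-78) + 5217 = 21*(-78) + 5217 = -1638 + 5217 = 3579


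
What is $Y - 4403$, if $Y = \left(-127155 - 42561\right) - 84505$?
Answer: $-258624$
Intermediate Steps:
$Y = -254221$ ($Y = -169716 - 84505 = -254221$)
$Y - 4403 = -254221 - 4403 = -258624$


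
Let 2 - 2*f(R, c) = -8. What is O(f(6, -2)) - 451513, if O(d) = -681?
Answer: -452194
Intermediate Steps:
f(R, c) = 5 (f(R, c) = 1 - 1/2*(-8) = 1 + 4 = 5)
O(f(6, -2)) - 451513 = -681 - 451513 = -452194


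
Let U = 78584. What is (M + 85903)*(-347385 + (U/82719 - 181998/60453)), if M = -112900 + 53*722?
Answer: -725034021462989635/185207841 ≈ -3.9147e+9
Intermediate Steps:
M = -74634 (M = -112900 + 38266 = -74634)
(M + 85903)*(-347385 + (U/82719 - 181998/60453)) = (-74634 + 85903)*(-347385 + (78584/82719 - 181998/60453)) = 11269*(-347385 + (78584*(1/82719) - 181998*1/60453)) = 11269*(-347385 + (78584/82719 - 20222/6717)) = 11269*(-347385 - 381631630/185207841) = 11269*(-64338807477415/185207841) = -725034021462989635/185207841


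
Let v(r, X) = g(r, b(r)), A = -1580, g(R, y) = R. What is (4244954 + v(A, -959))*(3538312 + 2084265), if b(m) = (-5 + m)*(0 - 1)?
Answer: 23858697054798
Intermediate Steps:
b(m) = 5 - m (b(m) = (-5 + m)*(-1) = 5 - m)
v(r, X) = r
(4244954 + v(A, -959))*(3538312 + 2084265) = (4244954 - 1580)*(3538312 + 2084265) = 4243374*5622577 = 23858697054798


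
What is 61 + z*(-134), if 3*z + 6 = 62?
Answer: -7321/3 ≈ -2440.3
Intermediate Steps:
z = 56/3 (z = -2 + (1/3)*62 = -2 + 62/3 = 56/3 ≈ 18.667)
61 + z*(-134) = 61 + (56/3)*(-134) = 61 - 7504/3 = -7321/3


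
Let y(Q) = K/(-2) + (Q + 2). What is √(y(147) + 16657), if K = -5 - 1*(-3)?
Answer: 49*√7 ≈ 129.64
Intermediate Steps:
K = -2 (K = -5 + 3 = -2)
y(Q) = 3 + Q (y(Q) = -2/(-2) + (Q + 2) = -½*(-2) + (2 + Q) = 1 + (2 + Q) = 3 + Q)
√(y(147) + 16657) = √((3 + 147) + 16657) = √(150 + 16657) = √16807 = 49*√7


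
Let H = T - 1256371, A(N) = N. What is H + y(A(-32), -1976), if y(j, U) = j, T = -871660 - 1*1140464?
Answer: -3268527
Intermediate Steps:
T = -2012124 (T = -871660 - 1140464 = -2012124)
H = -3268495 (H = -2012124 - 1256371 = -3268495)
H + y(A(-32), -1976) = -3268495 - 32 = -3268527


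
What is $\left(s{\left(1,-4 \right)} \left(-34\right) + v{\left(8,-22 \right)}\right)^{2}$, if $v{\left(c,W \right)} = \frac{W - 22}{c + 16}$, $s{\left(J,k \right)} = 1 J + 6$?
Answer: $\frac{2070721}{36} \approx 57520.0$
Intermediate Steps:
$s{\left(J,k \right)} = 6 + J$ ($s{\left(J,k \right)} = J + 6 = 6 + J$)
$v{\left(c,W \right)} = \frac{-22 + W}{16 + c}$
$\left(s{\left(1,-4 \right)} \left(-34\right) + v{\left(8,-22 \right)}\right)^{2} = \left(\left(6 + 1\right) \left(-34\right) + \frac{-22 - 22}{16 + 8}\right)^{2} = \left(7 \left(-34\right) + \frac{1}{24} \left(-44\right)\right)^{2} = \left(-238 + \frac{1}{24} \left(-44\right)\right)^{2} = \left(-238 - \frac{11}{6}\right)^{2} = \left(- \frac{1439}{6}\right)^{2} = \frac{2070721}{36}$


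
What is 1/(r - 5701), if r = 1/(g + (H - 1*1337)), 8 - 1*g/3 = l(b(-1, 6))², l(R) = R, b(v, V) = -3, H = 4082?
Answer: -2742/15632141 ≈ -0.00017541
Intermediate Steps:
g = -3 (g = 24 - 3*(-3)² = 24 - 3*9 = 24 - 27 = -3)
r = 1/2742 (r = 1/(-3 + (4082 - 1*1337)) = 1/(-3 + (4082 - 1337)) = 1/(-3 + 2745) = 1/2742 ≈ 0.00036470)
1/(r - 5701) = 1/(1/2742 - 5701) = 1/(-15632141/2742) = -2742/15632141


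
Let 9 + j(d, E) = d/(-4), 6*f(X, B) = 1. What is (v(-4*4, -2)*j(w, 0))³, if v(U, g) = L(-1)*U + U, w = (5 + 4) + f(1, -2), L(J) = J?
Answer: 0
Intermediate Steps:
f(X, B) = ⅙ (f(X, B) = (⅙)*1 = ⅙)
w = 55/6 (w = (5 + 4) + ⅙ = 9 + ⅙ = 55/6 ≈ 9.1667)
v(U, g) = 0 (v(U, g) = -U + U = 0)
j(d, E) = -9 - d/4 (j(d, E) = -9 + d/(-4) = -9 + d*(-¼) = -9 - d/4)
(v(-4*4, -2)*j(w, 0))³ = (0*(-9 - ¼*55/6))³ = (0*(-9 - 55/24))³ = (0*(-271/24))³ = 0³ = 0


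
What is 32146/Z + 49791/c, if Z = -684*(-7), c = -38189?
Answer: 494612143/91424466 ≈ 5.4101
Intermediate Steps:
Z = 4788
32146/Z + 49791/c = 32146/4788 + 49791/(-38189) = 32146*(1/4788) + 49791*(-1/38189) = 16073/2394 - 49791/38189 = 494612143/91424466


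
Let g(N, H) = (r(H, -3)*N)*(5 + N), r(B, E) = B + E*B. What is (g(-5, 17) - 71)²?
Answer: 5041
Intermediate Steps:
r(B, E) = B + B*E
g(N, H) = -2*H*N*(5 + N) (g(N, H) = ((H*(1 - 3))*N)*(5 + N) = ((H*(-2))*N)*(5 + N) = ((-2*H)*N)*(5 + N) = (-2*H*N)*(5 + N) = -2*H*N*(5 + N))
(g(-5, 17) - 71)² = (-2*17*(-5)*(5 - 5) - 71)² = (-2*17*(-5)*0 - 71)² = (0 - 71)² = (-71)² = 5041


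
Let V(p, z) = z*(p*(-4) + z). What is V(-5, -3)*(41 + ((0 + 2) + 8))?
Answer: -2601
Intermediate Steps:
V(p, z) = z*(z - 4*p) (V(p, z) = z*(-4*p + z) = z*(z - 4*p))
V(-5, -3)*(41 + ((0 + 2) + 8)) = (-3*(-3 - 4*(-5)))*(41 + ((0 + 2) + 8)) = (-3*(-3 + 20))*(41 + (2 + 8)) = (-3*17)*(41 + 10) = -51*51 = -2601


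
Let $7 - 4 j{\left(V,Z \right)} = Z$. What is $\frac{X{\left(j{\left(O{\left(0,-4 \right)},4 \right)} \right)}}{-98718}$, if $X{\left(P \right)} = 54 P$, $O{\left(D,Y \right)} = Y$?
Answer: $- \frac{27}{65812} \approx -0.00041026$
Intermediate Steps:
$j{\left(V,Z \right)} = \frac{7}{4} - \frac{Z}{4}$
$\frac{X{\left(j{\left(O{\left(0,-4 \right)},4 \right)} \right)}}{-98718} = \frac{54 \left(\frac{7}{4} - 1\right)}{-98718} = 54 \left(\frac{7}{4} - 1\right) \left(- \frac{1}{98718}\right) = 54 \cdot \frac{3}{4} \left(- \frac{1}{98718}\right) = \frac{81}{2} \left(- \frac{1}{98718}\right) = - \frac{27}{65812}$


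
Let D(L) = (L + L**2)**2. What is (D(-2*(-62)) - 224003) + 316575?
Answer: 240342572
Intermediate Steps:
(D(-2*(-62)) - 224003) + 316575 = ((-2*(-62))**2*(1 - 2*(-62))**2 - 224003) + 316575 = (124**2*(1 + 124)**2 - 224003) + 316575 = (15376*125**2 - 224003) + 316575 = (15376*15625 - 224003) + 316575 = (240250000 - 224003) + 316575 = 240025997 + 316575 = 240342572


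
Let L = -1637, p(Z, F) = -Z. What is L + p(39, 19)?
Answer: -1676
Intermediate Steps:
L + p(39, 19) = -1637 - 1*39 = -1637 - 39 = -1676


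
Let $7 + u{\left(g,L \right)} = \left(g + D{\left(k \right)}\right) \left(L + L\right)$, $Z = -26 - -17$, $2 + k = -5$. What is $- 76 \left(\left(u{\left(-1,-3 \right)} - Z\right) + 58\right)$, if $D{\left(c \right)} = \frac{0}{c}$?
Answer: $-5016$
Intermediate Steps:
$k = -7$ ($k = -2 - 5 = -7$)
$D{\left(c \right)} = 0$
$Z = -9$ ($Z = -26 + 17 = -9$)
$u{\left(g,L \right)} = -7 + 2 L g$ ($u{\left(g,L \right)} = -7 + \left(g + 0\right) \left(L + L\right) = -7 + g 2 L = -7 + 2 L g$)
$- 76 \left(\left(u{\left(-1,-3 \right)} - Z\right) + 58\right) = - 76 \left(\left(\left(-7 + 2 \left(-3\right) \left(-1\right)\right) - -9\right) + 58\right) = - 76 \left(\left(\left(-7 + 6\right) + 9\right) + 58\right) = - 76 \left(\left(-1 + 9\right) + 58\right) = - 76 \left(8 + 58\right) = \left(-76\right) 66 = -5016$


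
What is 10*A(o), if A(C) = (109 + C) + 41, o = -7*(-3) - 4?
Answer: 1670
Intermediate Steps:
o = 17 (o = 21 - 4 = 17)
A(C) = 150 + C
10*A(o) = 10*(150 + 17) = 10*167 = 1670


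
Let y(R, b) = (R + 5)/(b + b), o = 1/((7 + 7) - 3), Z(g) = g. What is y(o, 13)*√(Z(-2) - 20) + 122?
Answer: 122 + 28*I*√22/143 ≈ 122.0 + 0.9184*I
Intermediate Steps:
o = 1/11 (o = 1/(14 - 3) = 1/11 ≈ 0.090909)
y(R, b) = (5 + R)/(2*b) (y(R, b) = (5 + R)/((2*b)) = (5 + R)*(1/(2*b)) = (5 + R)/(2*b))
y(o, 13)*√(Z(-2) - 20) + 122 = ((½)*(5 + 1/11)/13)*√(-2 - 20) + 122 = ((½)*(1/13)*(56/11))*√(-22) + 122 = 28*(I*√22)/143 + 122 = 28*I*√22/143 + 122 = 122 + 28*I*√22/143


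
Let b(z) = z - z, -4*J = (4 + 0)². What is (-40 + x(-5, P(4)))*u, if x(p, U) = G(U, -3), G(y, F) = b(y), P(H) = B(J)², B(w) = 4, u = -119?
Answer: 4760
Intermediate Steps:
J = -4 (J = -(4 + 0)²/4 = -¼*4² = -¼*16 = -4)
P(H) = 16 (P(H) = 4² = 16)
b(z) = 0
G(y, F) = 0
x(p, U) = 0
(-40 + x(-5, P(4)))*u = (-40 + 0)*(-119) = -40*(-119) = 4760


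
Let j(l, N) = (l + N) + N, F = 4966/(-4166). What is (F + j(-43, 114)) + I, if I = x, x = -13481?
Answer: -27698051/2083 ≈ -13297.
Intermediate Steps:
F = -2483/2083 (F = 4966*(-1/4166) = -2483/2083 ≈ -1.1920)
j(l, N) = l + 2*N (j(l, N) = (N + l) + N = l + 2*N)
I = -13481
(F + j(-43, 114)) + I = (-2483/2083 + (-43 + 2*114)) - 13481 = (-2483/2083 + (-43 + 228)) - 13481 = (-2483/2083 + 185) - 13481 = 382872/2083 - 13481 = -27698051/2083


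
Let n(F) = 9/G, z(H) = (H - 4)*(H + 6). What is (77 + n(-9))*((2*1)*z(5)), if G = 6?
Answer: 1727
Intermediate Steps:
z(H) = (-4 + H)*(6 + H)
n(F) = 3/2 (n(F) = 9/6 = 9*(⅙) = 3/2)
(77 + n(-9))*((2*1)*z(5)) = (77 + 3/2)*((2*1)*(-24 + 5² + 2*5)) = 157*(2*(-24 + 25 + 10))/2 = 157*(2*11)/2 = (157/2)*22 = 1727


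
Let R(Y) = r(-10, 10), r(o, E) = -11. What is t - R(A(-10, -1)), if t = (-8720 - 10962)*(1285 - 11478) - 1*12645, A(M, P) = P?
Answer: 200605992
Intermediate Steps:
R(Y) = -11
t = 200605981 (t = -19682*(-10193) - 12645 = 200618626 - 12645 = 200605981)
t - R(A(-10, -1)) = 200605981 - 1*(-11) = 200605981 + 11 = 200605992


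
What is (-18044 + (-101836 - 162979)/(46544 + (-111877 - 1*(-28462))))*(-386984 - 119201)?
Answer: 336630999123165/36871 ≈ 9.1300e+9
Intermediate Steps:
(-18044 + (-101836 - 162979)/(46544 + (-111877 - 1*(-28462))))*(-386984 - 119201) = (-18044 - 264815/(46544 + (-111877 + 28462)))*(-506185) = (-18044 - 264815/(46544 - 83415))*(-506185) = (-18044 - 264815/(-36871))*(-506185) = (-18044 - 264815*(-1/36871))*(-506185) = (-18044 + 264815/36871)*(-506185) = -665035509/36871*(-506185) = 336630999123165/36871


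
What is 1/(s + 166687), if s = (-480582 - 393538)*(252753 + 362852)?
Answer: -1/538112475913 ≈ -1.8583e-12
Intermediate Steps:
s = -538112642600 (s = -874120*615605 = -538112642600)
1/(s + 166687) = 1/(-538112642600 + 166687) = 1/(-538112475913) = -1/538112475913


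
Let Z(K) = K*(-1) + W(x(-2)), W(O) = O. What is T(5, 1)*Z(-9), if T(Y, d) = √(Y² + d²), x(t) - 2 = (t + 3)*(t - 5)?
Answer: 4*√26 ≈ 20.396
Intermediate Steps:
x(t) = 2 + (-5 + t)*(3 + t) (x(t) = 2 + (t + 3)*(t - 5) = 2 + (3 + t)*(-5 + t) = 2 + (-5 + t)*(3 + t))
Z(K) = -5 - K (Z(K) = K*(-1) + (-13 + (-2)² - 2*(-2)) = -K + (-13 + 4 + 4) = -K - 5 = -5 - K)
T(5, 1)*Z(-9) = √(5² + 1²)*(-5 - 1*(-9)) = √(25 + 1)*(-5 + 9) = √26*4 = 4*√26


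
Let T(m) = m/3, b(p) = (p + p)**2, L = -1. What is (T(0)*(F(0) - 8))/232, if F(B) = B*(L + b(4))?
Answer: 0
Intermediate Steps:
b(p) = 4*p**2 (b(p) = (2*p)**2 = 4*p**2)
T(m) = m/3 (T(m) = m*(1/3) = m/3)
F(B) = 63*B (F(B) = B*(-1 + 4*4**2) = B*(-1 + 4*16) = B*(-1 + 64) = B*63 = 63*B)
(T(0)*(F(0) - 8))/232 = (((1/3)*0)*(63*0 - 8))/232 = (0*(0 - 8))*(1/232) = (0*(-8))*(1/232) = 0*(1/232) = 0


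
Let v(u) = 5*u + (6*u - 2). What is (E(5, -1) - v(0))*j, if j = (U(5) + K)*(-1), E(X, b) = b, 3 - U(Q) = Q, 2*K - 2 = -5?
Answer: 7/2 ≈ 3.5000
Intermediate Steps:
K = -3/2 (K = 1 + (1/2)*(-5) = 1 - 5/2 = -3/2 ≈ -1.5000)
U(Q) = 3 - Q
v(u) = -2 + 11*u (v(u) = 5*u + (-2 + 6*u) = -2 + 11*u)
j = 7/2 (j = ((3 - 1*5) - 3/2)*(-1) = ((3 - 5) - 3/2)*(-1) = (-2 - 3/2)*(-1) = -7/2*(-1) = 7/2 ≈ 3.5000)
(E(5, -1) - v(0))*j = (-1 - (-2 + 11*0))*(7/2) = (-1 - (-2 + 0))*(7/2) = (-1 - 1*(-2))*(7/2) = (-1 + 2)*(7/2) = 1*(7/2) = 7/2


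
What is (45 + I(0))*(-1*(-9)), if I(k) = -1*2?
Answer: 387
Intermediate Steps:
I(k) = -2
(45 + I(0))*(-1*(-9)) = (45 - 2)*(-1*(-9)) = 43*9 = 387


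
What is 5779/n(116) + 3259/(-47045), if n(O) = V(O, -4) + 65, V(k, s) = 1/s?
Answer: 1086648139/12184655 ≈ 89.182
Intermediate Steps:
n(O) = 259/4 (n(O) = 1/(-4) + 65 = -¼ + 65 = 259/4)
5779/n(116) + 3259/(-47045) = 5779/(259/4) + 3259/(-47045) = 5779*(4/259) + 3259*(-1/47045) = 23116/259 - 3259/47045 = 1086648139/12184655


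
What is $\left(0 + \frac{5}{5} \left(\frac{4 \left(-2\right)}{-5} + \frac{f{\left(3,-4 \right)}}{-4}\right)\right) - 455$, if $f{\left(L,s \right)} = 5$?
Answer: $- \frac{9093}{20} \approx -454.65$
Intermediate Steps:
$\left(0 + \frac{5}{5} \left(\frac{4 \left(-2\right)}{-5} + \frac{f{\left(3,-4 \right)}}{-4}\right)\right) - 455 = \left(0 + \frac{5}{5} \left(\frac{4 \left(-2\right)}{-5} + \frac{5}{-4}\right)\right) - 455 = \left(0 + 5 \cdot \frac{1}{5} \left(\left(-8\right) \left(- \frac{1}{5}\right) + 5 \left(- \frac{1}{4}\right)\right)\right) - 455 = \left(0 + 1 \left(\frac{8}{5} - \frac{5}{4}\right)\right) - 455 = \left(0 + 1 \cdot \frac{7}{20}\right) - 455 = \left(0 + \frac{7}{20}\right) - 455 = \frac{7}{20} - 455 = - \frac{9093}{20}$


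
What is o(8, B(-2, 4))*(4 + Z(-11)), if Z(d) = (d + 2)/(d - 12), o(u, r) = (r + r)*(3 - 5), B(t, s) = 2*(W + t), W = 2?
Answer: 0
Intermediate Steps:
B(t, s) = 4 + 2*t (B(t, s) = 2*(2 + t) = 4 + 2*t)
o(u, r) = -4*r (o(u, r) = (2*r)*(-2) = -4*r)
Z(d) = (2 + d)/(-12 + d)
o(8, B(-2, 4))*(4 + Z(-11)) = (-4*(4 + 2*(-2)))*(4 + (2 - 11)/(-12 - 11)) = (-4*(4 - 4))*(4 - 9/(-23)) = (-4*0)*(4 - 1/23*(-9)) = 0*(4 + 9/23) = 0*(101/23) = 0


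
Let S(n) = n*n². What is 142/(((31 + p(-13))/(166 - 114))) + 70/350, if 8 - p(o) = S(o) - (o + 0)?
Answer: 3011/855 ≈ 3.5216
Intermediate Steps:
S(n) = n³
p(o) = 8 + o - o³ (p(o) = 8 - (o³ - (o + 0)) = 8 - (o³ - o) = 8 + (o - o³) = 8 + o - o³)
142/(((31 + p(-13))/(166 - 114))) + 70/350 = 142/(((31 + (8 - 13 - 1*(-13)³))/(166 - 114))) + 70/350 = 142/(((31 + (8 - 13 - 1*(-2197)))/52)) + 70*(1/350) = 142/(((31 + (8 - 13 + 2197))*(1/52))) + ⅕ = 142/(((31 + 2192)*(1/52))) + ⅕ = 142/((2223*(1/52))) + ⅕ = 142/(171/4) + ⅕ = 142*(4/171) + ⅕ = 568/171 + ⅕ = 3011/855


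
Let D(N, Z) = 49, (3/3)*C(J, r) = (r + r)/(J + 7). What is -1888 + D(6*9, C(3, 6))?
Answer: -1839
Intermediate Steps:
C(J, r) = 2*r/(7 + J) (C(J, r) = (r + r)/(J + 7) = (2*r)/(7 + J) = 2*r/(7 + J))
-1888 + D(6*9, C(3, 6)) = -1888 + 49 = -1839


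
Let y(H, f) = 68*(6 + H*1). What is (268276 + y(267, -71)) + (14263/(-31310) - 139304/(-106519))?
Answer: 956645763175343/3335109890 ≈ 2.8684e+5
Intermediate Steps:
y(H, f) = 408 + 68*H (y(H, f) = 68*(6 + H) = 408 + 68*H)
(268276 + y(267, -71)) + (14263/(-31310) - 139304/(-106519)) = (268276 + (408 + 68*267)) + (14263/(-31310) - 139304/(-106519)) = (268276 + (408 + 18156)) + (14263*(-1/31310) - 139304*(-1/106519)) = (268276 + 18564) + (-14263/31310 + 139304/106519) = 286840 + 2842327743/3335109890 = 956645763175343/3335109890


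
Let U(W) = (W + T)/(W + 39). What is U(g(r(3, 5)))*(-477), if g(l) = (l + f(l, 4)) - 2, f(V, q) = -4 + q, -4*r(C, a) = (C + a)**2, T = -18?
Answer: 5724/7 ≈ 817.71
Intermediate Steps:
r(C, a) = -(C + a)**2/4
g(l) = -2 + l (g(l) = (l + (-4 + 4)) - 2 = (l + 0) - 2 = l - 2 = -2 + l)
U(W) = (-18 + W)/(39 + W) (U(W) = (W - 18)/(W + 39) = (-18 + W)/(39 + W))
U(g(r(3, 5)))*(-477) = ((-18 + (-2 - (3 + 5)**2/4))/(39 + (-2 - (3 + 5)**2/4)))*(-477) = ((-18 + (-2 - 1/4*8**2))/(39 + (-2 - 1/4*8**2)))*(-477) = ((-18 + (-2 - 1/4*64))/(39 + (-2 - 1/4*64)))*(-477) = ((-18 + (-2 - 16))/(39 + (-2 - 16)))*(-477) = ((-18 - 18)/(39 - 18))*(-477) = (-36/21)*(-477) = ((1/21)*(-36))*(-477) = -12/7*(-477) = 5724/7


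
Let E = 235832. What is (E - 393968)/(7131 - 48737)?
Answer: 79068/20803 ≈ 3.8008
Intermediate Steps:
(E - 393968)/(7131 - 48737) = (235832 - 393968)/(7131 - 48737) = -158136/(-41606) = -158136*(-1/41606) = 79068/20803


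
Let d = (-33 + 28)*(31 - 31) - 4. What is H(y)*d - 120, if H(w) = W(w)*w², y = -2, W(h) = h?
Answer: -88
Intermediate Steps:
d = -4 (d = -5*0 - 4 = 0 - 4 = -4)
H(w) = w³ (H(w) = w*w² = w³)
H(y)*d - 120 = (-2)³*(-4) - 120 = -8*(-4) - 120 = 32 - 120 = -88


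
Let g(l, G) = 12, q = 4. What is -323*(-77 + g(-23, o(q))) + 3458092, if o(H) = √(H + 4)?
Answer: 3479087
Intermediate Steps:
o(H) = √(4 + H)
-323*(-77 + g(-23, o(q))) + 3458092 = -323*(-77 + 12) + 3458092 = -323*(-65) + 3458092 = 20995 + 3458092 = 3479087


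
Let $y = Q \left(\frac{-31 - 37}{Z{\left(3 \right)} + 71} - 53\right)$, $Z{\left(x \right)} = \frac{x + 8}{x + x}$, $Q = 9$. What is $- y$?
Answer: $\frac{212121}{437} \approx 485.4$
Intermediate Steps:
$Z{\left(x \right)} = \frac{8 + x}{2 x}$
$y = - \frac{212121}{437}$ ($y = 9 \left(\frac{-31 - 37}{\frac{8 + 3}{2 \cdot 3} + 71} - 53\right) = 9 \left(- \frac{68}{\frac{1}{2} \cdot \frac{1}{3} \cdot 11 + 71} - 53\right) = 9 \left(- \frac{68}{\frac{11}{6} + 71} - 53\right) = 9 \left(- \frac{68}{\frac{437}{6}} - 53\right) = 9 \left(\left(-68\right) \frac{6}{437} - 53\right) = 9 \left(- \frac{408}{437} - 53\right) = 9 \left(- \frac{23569}{437}\right) = - \frac{212121}{437} \approx -485.4$)
$- y = \left(-1\right) \left(- \frac{212121}{437}\right) = \frac{212121}{437}$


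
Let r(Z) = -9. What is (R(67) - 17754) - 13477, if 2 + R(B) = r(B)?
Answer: -31242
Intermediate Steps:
R(B) = -11 (R(B) = -2 - 9 = -11)
(R(67) - 17754) - 13477 = (-11 - 17754) - 13477 = -17765 - 13477 = -31242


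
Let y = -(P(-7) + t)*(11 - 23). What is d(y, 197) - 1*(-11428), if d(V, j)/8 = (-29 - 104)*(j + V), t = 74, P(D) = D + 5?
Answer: -1117476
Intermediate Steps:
P(D) = 5 + D
y = 864 (y = -((5 - 7) + 74)*(11 - 23) = -(-2 + 74)*(-12) = -72*(-12) = -1*(-864) = 864)
d(V, j) = -1064*V - 1064*j (d(V, j) = 8*((-29 - 104)*(j + V)) = 8*(-133*(V + j)) = 8*(-133*V - 133*j) = -1064*V - 1064*j)
d(y, 197) - 1*(-11428) = (-1064*864 - 1064*197) - 1*(-11428) = (-919296 - 209608) + 11428 = -1128904 + 11428 = -1117476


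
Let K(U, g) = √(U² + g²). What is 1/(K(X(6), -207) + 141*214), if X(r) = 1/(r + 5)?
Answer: 1825527/55080859333 - 11*√5184730/110161718666 ≈ 3.2915e-5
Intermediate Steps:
X(r) = 1/(5 + r)
1/(K(X(6), -207) + 141*214) = 1/(√((1/(5 + 6))² + (-207)²) + 141*214) = 1/(√((1/11)² + 42849) + 30174) = 1/(√(1/121 + 42849) + 30174) = 1/(√(5184730/121) + 30174) = 1/(√5184730/11 + 30174) = 1/(30174 + √5184730/11)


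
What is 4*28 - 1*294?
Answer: -182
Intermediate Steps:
4*28 - 1*294 = 112 - 294 = -182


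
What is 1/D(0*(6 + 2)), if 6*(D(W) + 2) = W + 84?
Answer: 1/12 ≈ 0.083333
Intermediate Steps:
D(W) = 12 + W/6 (D(W) = -2 + (W + 84)/6 = -2 + (84 + W)/6 = -2 + (14 + W/6) = 12 + W/6)
1/D(0*(6 + 2)) = 1/(12 + (0*(6 + 2))/6) = 1/(12 + (0*8)/6) = 1/(12 + (⅙)*0) = 1/(12 + 0) = 1/12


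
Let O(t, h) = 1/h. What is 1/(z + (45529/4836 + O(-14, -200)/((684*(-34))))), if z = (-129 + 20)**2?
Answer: 1874433600/22287792642403 ≈ 8.4101e-5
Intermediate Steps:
z = 11881 (z = (-109)**2 = 11881)
1/(z + (45529/4836 + O(-14, -200)/((684*(-34))))) = 1/(11881 + (45529/4836 + 1/((-200)*((684*(-34)))))) = 1/(11881 + (45529*(1/4836) - 1/200/(-23256))) = 1/(11881 + (45529/4836 - 1/200*(-1/23256))) = 1/(11881 + (45529/4836 + 1/4651200)) = 1/(11881 + 17647040803/1874433600) = 1/(22287792642403/1874433600) = 1874433600/22287792642403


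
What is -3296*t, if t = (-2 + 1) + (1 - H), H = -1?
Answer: -3296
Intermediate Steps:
t = 1 (t = (-2 + 1) + (1 - 1*(-1)) = -1 + (1 + 1) = -1 + 2 = 1)
-3296*t = -3296*1 = -3296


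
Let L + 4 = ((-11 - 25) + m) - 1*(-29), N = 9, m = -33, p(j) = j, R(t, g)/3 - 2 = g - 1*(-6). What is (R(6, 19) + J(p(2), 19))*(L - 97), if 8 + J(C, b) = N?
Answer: -11562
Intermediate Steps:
R(t, g) = 24 + 3*g (R(t, g) = 6 + 3*(g - 1*(-6)) = 6 + 3*(g + 6) = 6 + 3*(6 + g) = 6 + (18 + 3*g) = 24 + 3*g)
L = -44 (L = -4 + (((-11 - 25) - 33) - 1*(-29)) = -4 + ((-36 - 33) + 29) = -4 + (-69 + 29) = -4 - 40 = -44)
J(C, b) = 1 (J(C, b) = -8 + 9 = 1)
(R(6, 19) + J(p(2), 19))*(L - 97) = ((24 + 3*19) + 1)*(-44 - 97) = ((24 + 57) + 1)*(-141) = (81 + 1)*(-141) = 82*(-141) = -11562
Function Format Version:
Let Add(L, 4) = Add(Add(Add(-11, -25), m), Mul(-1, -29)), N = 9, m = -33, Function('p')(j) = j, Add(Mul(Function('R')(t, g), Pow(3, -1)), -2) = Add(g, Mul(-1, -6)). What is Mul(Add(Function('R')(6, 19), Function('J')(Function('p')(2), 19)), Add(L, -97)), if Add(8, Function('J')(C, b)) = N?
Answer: -11562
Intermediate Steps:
Function('R')(t, g) = Add(24, Mul(3, g)) (Function('R')(t, g) = Add(6, Mul(3, Add(g, Mul(-1, -6)))) = Add(6, Mul(3, Add(g, 6))) = Add(6, Mul(3, Add(6, g))) = Add(6, Add(18, Mul(3, g))) = Add(24, Mul(3, g)))
L = -44 (L = Add(-4, Add(Add(Add(-11, -25), -33), Mul(-1, -29))) = Add(-4, Add(Add(-36, -33), 29)) = Add(-4, Add(-69, 29)) = Add(-4, -40) = -44)
Function('J')(C, b) = 1 (Function('J')(C, b) = Add(-8, 9) = 1)
Mul(Add(Function('R')(6, 19), Function('J')(Function('p')(2), 19)), Add(L, -97)) = Mul(Add(Add(24, Mul(3, 19)), 1), Add(-44, -97)) = Mul(Add(Add(24, 57), 1), -141) = Mul(Add(81, 1), -141) = Mul(82, -141) = -11562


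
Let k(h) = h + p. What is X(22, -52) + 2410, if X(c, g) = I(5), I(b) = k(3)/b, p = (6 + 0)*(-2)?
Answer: 12041/5 ≈ 2408.2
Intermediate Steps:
p = -12 (p = 6*(-2) = -12)
k(h) = -12 + h (k(h) = h - 12 = -12 + h)
I(b) = -9/b (I(b) = (-12 + 3)/b = -9/b)
X(c, g) = -9/5
X(22, -52) + 2410 = -9/5 + 2410 = 12041/5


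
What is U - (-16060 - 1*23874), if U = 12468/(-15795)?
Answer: 210248354/5265 ≈ 39933.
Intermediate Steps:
U = -4156/5265 (U = 12468*(-1/15795) = -4156/5265 ≈ -0.78936)
U - (-16060 - 1*23874) = -4156/5265 - (-16060 - 1*23874) = -4156/5265 - (-16060 - 23874) = -4156/5265 - 1*(-39934) = -4156/5265 + 39934 = 210248354/5265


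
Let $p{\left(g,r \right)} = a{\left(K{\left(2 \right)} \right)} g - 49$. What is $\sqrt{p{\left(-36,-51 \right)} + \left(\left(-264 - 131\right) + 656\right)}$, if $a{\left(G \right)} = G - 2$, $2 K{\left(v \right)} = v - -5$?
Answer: $\sqrt{158} \approx 12.57$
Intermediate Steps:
$K{\left(v \right)} = \frac{5}{2} + \frac{v}{2}$ ($K{\left(v \right)} = \frac{v - -5}{2} = \frac{v + 5}{2} = \frac{5 + v}{2} = \frac{5}{2} + \frac{v}{2}$)
$a{\left(G \right)} = -2 + G$ ($a{\left(G \right)} = G - 2 = -2 + G$)
$p{\left(g,r \right)} = -49 + \frac{3 g}{2}$ ($p{\left(g,r \right)} = \left(-2 + \left(\frac{5}{2} + \frac{1}{2} \cdot 2\right)\right) g - 49 = \left(-2 + \left(\frac{5}{2} + 1\right)\right) g - 49 = \left(-2 + \frac{7}{2}\right) g - 49 = \frac{3 g}{2} - 49 = -49 + \frac{3 g}{2}$)
$\sqrt{p{\left(-36,-51 \right)} + \left(\left(-264 - 131\right) + 656\right)} = \sqrt{\left(-49 + \frac{3}{2} \left(-36\right)\right) + \left(\left(-264 - 131\right) + 656\right)} = \sqrt{\left(-49 - 54\right) + \left(-395 + 656\right)} = \sqrt{-103 + 261} = \sqrt{158}$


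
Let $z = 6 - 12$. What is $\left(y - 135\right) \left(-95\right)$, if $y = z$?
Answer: $13395$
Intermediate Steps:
$z = -6$ ($z = 6 - 12 = -6$)
$y = -6$
$\left(y - 135\right) \left(-95\right) = \left(-6 - 135\right) \left(-95\right) = \left(-141\right) \left(-95\right) = 13395$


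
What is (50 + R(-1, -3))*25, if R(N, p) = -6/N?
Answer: 1400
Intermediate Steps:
(50 + R(-1, -3))*25 = (50 - 6/(-1))*25 = (50 - 6*(-1))*25 = (50 + 6)*25 = 56*25 = 1400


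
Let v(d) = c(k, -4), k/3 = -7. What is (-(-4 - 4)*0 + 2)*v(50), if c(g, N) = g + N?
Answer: -50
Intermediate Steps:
k = -21 (k = 3*(-7) = -21)
c(g, N) = N + g
v(d) = -25 (v(d) = -4 - 21 = -25)
(-(-4 - 4)*0 + 2)*v(50) = (-(-4 - 4)*0 + 2)*(-25) = (-1*(-8)*0 + 2)*(-25) = (8*0 + 2)*(-25) = (0 + 2)*(-25) = 2*(-25) = -50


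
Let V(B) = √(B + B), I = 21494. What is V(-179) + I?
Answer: 21494 + I*√358 ≈ 21494.0 + 18.921*I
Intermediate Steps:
V(B) = √2*√B (V(B) = √(2*B) = √2*√B)
V(-179) + I = √2*√(-179) + 21494 = √2*(I*√179) + 21494 = I*√358 + 21494 = 21494 + I*√358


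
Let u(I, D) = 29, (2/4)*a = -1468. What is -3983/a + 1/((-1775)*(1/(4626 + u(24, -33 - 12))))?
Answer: -1319451/1042280 ≈ -1.2659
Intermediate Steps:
a = -2936 (a = 2*(-1468) = -2936)
-3983/a + 1/((-1775)*(1/(4626 + u(24, -33 - 12)))) = -3983/(-2936) + 1/((-1775)*(1/(4626 + 29))) = -3983*(-1/2936) - 1/(1775*(1/4655)) = 3983/2936 - 1/(1775*1/4655) = 3983/2936 - 1/1775*4655 = 3983/2936 - 931/355 = -1319451/1042280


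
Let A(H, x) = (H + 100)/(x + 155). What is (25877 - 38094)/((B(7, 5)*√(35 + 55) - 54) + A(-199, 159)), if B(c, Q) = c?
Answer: -1453896302/3198563 - 8431831324*√10/47978445 ≈ -1010.3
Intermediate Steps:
A(H, x) = (100 + H)/(155 + x)
(25877 - 38094)/((B(7, 5)*√(35 + 55) - 54) + A(-199, 159)) = (25877 - 38094)/((7*√(35 + 55) - 54) + (100 - 199)/(155 + 159)) = -12217/((7*√90 - 54) - 99/314) = -12217/((7*(3*√10) - 54) + (1/314)*(-99)) = -12217/((21*√10 - 54) - 99/314) = -12217/((-54 + 21*√10) - 99/314) = -12217/(-17055/314 + 21*√10)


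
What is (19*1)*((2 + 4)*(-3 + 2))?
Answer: -114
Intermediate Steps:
(19*1)*((2 + 4)*(-3 + 2)) = 19*(6*(-1)) = 19*(-6) = -114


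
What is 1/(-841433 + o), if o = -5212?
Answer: -1/846645 ≈ -1.1811e-6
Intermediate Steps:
1/(-841433 + o) = 1/(-841433 - 5212) = 1/(-846645) = -1/846645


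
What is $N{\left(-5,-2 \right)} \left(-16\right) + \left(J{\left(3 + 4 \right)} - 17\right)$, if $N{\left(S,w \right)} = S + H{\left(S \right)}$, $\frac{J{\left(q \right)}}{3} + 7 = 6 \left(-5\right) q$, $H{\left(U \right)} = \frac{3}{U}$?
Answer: $- \frac{2892}{5} \approx -578.4$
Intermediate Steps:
$J{\left(q \right)} = -21 - 90 q$ ($J{\left(q \right)} = -21 + 3 \cdot 6 \left(-5\right) q = -21 + 3 \left(- 30 q\right) = -21 - 90 q$)
$N{\left(S,w \right)} = S + \frac{3}{S}$
$N{\left(-5,-2 \right)} \left(-16\right) + \left(J{\left(3 + 4 \right)} - 17\right) = \left(-5 + \frac{3}{-5}\right) \left(-16\right) - \left(38 + 90 \left(3 + 4\right)\right) = \left(-5 + 3 \left(- \frac{1}{5}\right)\right) \left(-16\right) - 668 = \left(-5 - \frac{3}{5}\right) \left(-16\right) - 668 = \left(- \frac{28}{5}\right) \left(-16\right) - 668 = \frac{448}{5} - 668 = - \frac{2892}{5}$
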